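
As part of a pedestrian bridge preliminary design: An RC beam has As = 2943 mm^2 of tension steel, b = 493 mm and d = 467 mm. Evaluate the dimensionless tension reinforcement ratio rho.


rho = As / (b * d)
= 2943 / (493 * 467)
= 2943 / 230231
= 0.012783 (dimensionless)

0.012783 (dimensionless)


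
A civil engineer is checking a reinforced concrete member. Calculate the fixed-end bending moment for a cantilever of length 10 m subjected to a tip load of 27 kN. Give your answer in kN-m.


For a cantilever with a point load at the free end:
M_max = P * L = 27 * 10 = 270 kN-m

270 kN-m


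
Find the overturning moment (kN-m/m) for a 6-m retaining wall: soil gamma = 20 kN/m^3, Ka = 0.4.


Pa = 0.5 * Ka * gamma * H^2
= 0.5 * 0.4 * 20 * 6^2
= 144.0 kN/m
Arm = H / 3 = 6 / 3 = 2.0 m
Mo = Pa * arm = Pa * H / 3 = 144.0 * 6 / 3 = 288.0 kN-m/m

288.0 kN-m/m


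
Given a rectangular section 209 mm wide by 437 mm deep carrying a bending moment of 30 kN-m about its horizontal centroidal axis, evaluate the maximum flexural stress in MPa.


I = b * h^3 / 12 = 209 * 437^3 / 12 = 1453480973.08 mm^4
y = h / 2 = 437 / 2 = 218.5 mm
M = 30 kN-m = 30000000.0 N-mm
sigma = M * y / I = 30000000.0 * 218.5 / 1453480973.08
= 4.51 MPa

4.51 MPa


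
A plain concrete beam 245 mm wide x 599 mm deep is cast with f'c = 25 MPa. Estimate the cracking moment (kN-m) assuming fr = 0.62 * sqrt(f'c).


fr = 0.62 * sqrt(25) = 0.62 * 5.0 = 3.1 MPa
I = 245 * 599^3 / 12 = 4387986729.58 mm^4
y_t = 299.5 mm
M_cr = fr * I / y_t = 3.1 * 4387986729.58 / 299.5 N-mm
= 45.4182 kN-m

45.4182 kN-m


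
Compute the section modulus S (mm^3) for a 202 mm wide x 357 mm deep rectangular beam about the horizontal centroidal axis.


S = b * h^2 / 6
= 202 * 357^2 / 6
= 202 * 127449 / 6
= 4290783.0 mm^3

4290783.0 mm^3


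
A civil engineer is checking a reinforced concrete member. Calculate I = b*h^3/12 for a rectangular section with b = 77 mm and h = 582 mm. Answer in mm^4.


I = b * h^3 / 12
= 77 * 582^3 / 12
= 77 * 197137368 / 12
= 1264964778.0 mm^4

1264964778.0 mm^4


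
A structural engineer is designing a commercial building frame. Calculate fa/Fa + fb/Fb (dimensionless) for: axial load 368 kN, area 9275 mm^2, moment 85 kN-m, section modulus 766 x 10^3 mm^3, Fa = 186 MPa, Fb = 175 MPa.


f_a = P / A = 368000.0 / 9275 = 39.6765 MPa
f_b = M / S = 85000000.0 / 766000.0 = 110.9661 MPa
Ratio = f_a / Fa + f_b / Fb
= 39.6765 / 186 + 110.9661 / 175
= 0.8474 (dimensionless)

0.8474 (dimensionless)


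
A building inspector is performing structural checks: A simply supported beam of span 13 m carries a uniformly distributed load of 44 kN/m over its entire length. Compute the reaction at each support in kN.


Total load = w * L = 44 * 13 = 572 kN
By symmetry, each reaction R = total / 2 = 572 / 2 = 286.0 kN

286.0 kN


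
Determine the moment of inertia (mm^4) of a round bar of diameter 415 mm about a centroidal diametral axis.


r = d / 2 = 415 / 2 = 207.5 mm
I = pi * r^4 / 4 = pi * 207.5^4 / 4
= 1456003052.79 mm^4

1456003052.79 mm^4


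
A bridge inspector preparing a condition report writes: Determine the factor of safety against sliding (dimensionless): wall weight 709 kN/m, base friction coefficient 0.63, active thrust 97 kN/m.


Resisting force = mu * W = 0.63 * 709 = 446.67 kN/m
FOS = Resisting / Driving = 446.67 / 97
= 4.6048 (dimensionless)

4.6048 (dimensionless)


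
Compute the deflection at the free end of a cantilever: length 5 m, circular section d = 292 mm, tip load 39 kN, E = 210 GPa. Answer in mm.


I = pi * d^4 / 64 = pi * 292^4 / 64 = 356862821.2 mm^4
L = 5000.0 mm, P = 39000.0 N, E = 210000.0 MPa
delta = P * L^3 / (3 * E * I)
= 39000.0 * 5000.0^3 / (3 * 210000.0 * 356862821.2)
= 21.6837 mm

21.6837 mm


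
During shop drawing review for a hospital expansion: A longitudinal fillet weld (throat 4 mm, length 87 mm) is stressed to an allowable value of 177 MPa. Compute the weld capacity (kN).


Strength = throat * length * allowable stress
= 4 * 87 * 177 N
= 61596 N
= 61.6 kN

61.6 kN


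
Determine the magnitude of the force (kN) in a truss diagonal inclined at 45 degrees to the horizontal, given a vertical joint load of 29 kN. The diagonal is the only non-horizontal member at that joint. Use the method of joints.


At the joint, only the diagonal has a vertical component, so vertical equilibrium gives:
F * sin(45) = 29
F = 29 / sin(45)
= 29 / 0.707107
= 41.01 kN

41.01 kN


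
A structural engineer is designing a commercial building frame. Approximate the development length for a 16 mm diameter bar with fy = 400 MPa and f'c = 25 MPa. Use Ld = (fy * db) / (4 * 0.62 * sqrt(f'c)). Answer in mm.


Ld = (fy * db) / (4 * 0.62 * sqrt(f'c))
= (400 * 16) / (4 * 0.62 * sqrt(25))
= 6400 / 12.4
= 516.13 mm

516.13 mm


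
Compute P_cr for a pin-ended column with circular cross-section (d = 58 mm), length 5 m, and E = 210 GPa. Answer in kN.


I = pi * d^4 / 64 = 555497.2 mm^4
L = 5000.0 mm
P_cr = pi^2 * E * I / L^2
= 9.8696 * 210000.0 * 555497.2 / 5000.0^2
= 46053.32 N = 46.0533 kN

46.0533 kN


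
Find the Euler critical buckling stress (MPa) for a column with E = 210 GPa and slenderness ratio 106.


sigma_cr = pi^2 * E / lambda^2
= 9.8696 * 210000.0 / 106^2
= 9.8696 * 210000.0 / 11236
= 184.4622 MPa

184.4622 MPa


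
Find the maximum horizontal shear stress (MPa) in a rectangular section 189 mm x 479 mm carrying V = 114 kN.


A = b * h = 189 * 479 = 90531 mm^2
V = 114 kN = 114000.0 N
tau_max = 1.5 * V / A = 1.5 * 114000.0 / 90531
= 1.8889 MPa

1.8889 MPa


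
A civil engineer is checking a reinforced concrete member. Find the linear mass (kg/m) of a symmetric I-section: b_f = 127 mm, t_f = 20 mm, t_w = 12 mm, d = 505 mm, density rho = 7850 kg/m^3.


A_flanges = 2 * 127 * 20 = 5080 mm^2
A_web = (505 - 2 * 20) * 12 = 5580 mm^2
A_total = 5080 + 5580 = 10660 mm^2 = 0.010660 m^2
Weight = rho * A = 7850 * 0.010660 = 83.681 kg/m

83.681 kg/m


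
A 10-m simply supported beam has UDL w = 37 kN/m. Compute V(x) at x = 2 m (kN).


R_A = w * L / 2 = 37 * 10 / 2 = 185.0 kN
V(x) = R_A - w * x = 185.0 - 37 * 2
= 111.0 kN

111.0 kN


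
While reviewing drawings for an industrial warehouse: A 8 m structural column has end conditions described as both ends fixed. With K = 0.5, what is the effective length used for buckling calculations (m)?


L_eff = K * L
= 0.5 * 8
= 4.0 m

4.0 m


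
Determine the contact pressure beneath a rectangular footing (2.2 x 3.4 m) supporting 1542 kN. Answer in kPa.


A = 2.2 * 3.4 = 7.48 m^2
q = P / A = 1542 / 7.48
= 206.1497 kPa

206.1497 kPa


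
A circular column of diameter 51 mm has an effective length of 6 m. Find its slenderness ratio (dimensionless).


Radius of gyration r = d / 4 = 51 / 4 = 12.75 mm
L_eff = 6000.0 mm
Slenderness ratio = L / r = 6000.0 / 12.75 = 470.59 (dimensionless)

470.59 (dimensionless)


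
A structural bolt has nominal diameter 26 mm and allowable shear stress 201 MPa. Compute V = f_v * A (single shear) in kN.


A = pi * d^2 / 4 = pi * 26^2 / 4 = 530.9292 mm^2
V = f_v * A / 1000 = 201 * 530.9292 / 1000
= 106.7168 kN

106.7168 kN


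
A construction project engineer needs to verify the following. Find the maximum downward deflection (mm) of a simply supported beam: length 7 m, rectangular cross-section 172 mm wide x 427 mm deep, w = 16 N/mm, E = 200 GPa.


I = 172 * 427^3 / 12 = 1115914256.33 mm^4
L = 7000.0 mm, w = 16 N/mm, E = 200000.0 MPa
delta = 5 * w * L^4 / (384 * E * I)
= 5 * 16 * 7000.0^4 / (384 * 200000.0 * 1115914256.33)
= 2.2412 mm

2.2412 mm


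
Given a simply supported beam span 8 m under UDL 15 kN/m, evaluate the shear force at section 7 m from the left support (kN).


R_A = w * L / 2 = 15 * 8 / 2 = 60.0 kN
V(x) = R_A - w * x = 60.0 - 15 * 7
= -45.0 kN

-45.0 kN


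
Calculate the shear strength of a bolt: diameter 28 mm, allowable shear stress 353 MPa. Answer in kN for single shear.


A = pi * d^2 / 4 = pi * 28^2 / 4 = 615.7522 mm^2
V = f_v * A / 1000 = 353 * 615.7522 / 1000
= 217.3605 kN

217.3605 kN


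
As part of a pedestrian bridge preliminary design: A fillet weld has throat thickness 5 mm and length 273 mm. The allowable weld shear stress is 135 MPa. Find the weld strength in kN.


Strength = throat * length * allowable stress
= 5 * 273 * 135 N
= 184275 N
= 184.28 kN

184.28 kN


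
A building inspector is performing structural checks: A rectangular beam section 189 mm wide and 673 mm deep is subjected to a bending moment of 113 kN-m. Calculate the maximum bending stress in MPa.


I = b * h^3 / 12 = 189 * 673^3 / 12 = 4800934167.75 mm^4
y = h / 2 = 673 / 2 = 336.5 mm
M = 113 kN-m = 113000000.0 N-mm
sigma = M * y / I = 113000000.0 * 336.5 / 4800934167.75
= 7.92 MPa

7.92 MPa


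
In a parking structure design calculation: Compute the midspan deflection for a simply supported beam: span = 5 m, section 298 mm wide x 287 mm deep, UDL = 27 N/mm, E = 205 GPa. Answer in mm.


I = 298 * 287^3 / 12 = 587057591.17 mm^4
L = 5000.0 mm, w = 27 N/mm, E = 205000.0 MPa
delta = 5 * w * L^4 / (384 * E * I)
= 5 * 27 * 5000.0^4 / (384 * 205000.0 * 587057591.17)
= 1.8258 mm

1.8258 mm


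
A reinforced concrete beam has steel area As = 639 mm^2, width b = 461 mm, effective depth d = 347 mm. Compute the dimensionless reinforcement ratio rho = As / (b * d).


rho = As / (b * d)
= 639 / (461 * 347)
= 639 / 159967
= 0.003995 (dimensionless)

0.003995 (dimensionless)


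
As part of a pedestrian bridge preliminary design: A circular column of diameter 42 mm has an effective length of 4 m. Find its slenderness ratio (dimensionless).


Radius of gyration r = d / 4 = 42 / 4 = 10.5 mm
L_eff = 4000.0 mm
Slenderness ratio = L / r = 4000.0 / 10.5 = 380.95 (dimensionless)

380.95 (dimensionless)


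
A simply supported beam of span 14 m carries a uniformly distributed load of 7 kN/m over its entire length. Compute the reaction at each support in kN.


Total load = w * L = 7 * 14 = 98 kN
By symmetry, each reaction R = total / 2 = 98 / 2 = 49.0 kN

49.0 kN


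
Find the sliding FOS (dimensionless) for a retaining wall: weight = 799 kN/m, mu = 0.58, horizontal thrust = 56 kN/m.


Resisting force = mu * W = 0.58 * 799 = 463.42 kN/m
FOS = Resisting / Driving = 463.42 / 56
= 8.2754 (dimensionless)

8.2754 (dimensionless)


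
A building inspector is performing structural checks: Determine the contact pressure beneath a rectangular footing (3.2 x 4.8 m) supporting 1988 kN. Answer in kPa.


A = 3.2 * 4.8 = 15.36 m^2
q = P / A = 1988 / 15.36
= 129.4271 kPa

129.4271 kPa


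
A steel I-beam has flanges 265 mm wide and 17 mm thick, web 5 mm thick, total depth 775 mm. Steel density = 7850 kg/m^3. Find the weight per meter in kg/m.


A_flanges = 2 * 265 * 17 = 9010 mm^2
A_web = (775 - 2 * 17) * 5 = 3705 mm^2
A_total = 9010 + 3705 = 12715 mm^2 = 0.012715 m^2
Weight = rho * A = 7850 * 0.012715 = 99.8127 kg/m

99.8127 kg/m


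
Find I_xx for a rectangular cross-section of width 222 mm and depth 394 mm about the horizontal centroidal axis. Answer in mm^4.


I = b * h^3 / 12
= 222 * 394^3 / 12
= 222 * 61162984 / 12
= 1131515204.0 mm^4

1131515204.0 mm^4


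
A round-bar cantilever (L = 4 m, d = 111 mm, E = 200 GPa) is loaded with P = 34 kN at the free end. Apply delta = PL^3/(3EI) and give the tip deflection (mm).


I = pi * d^4 / 64 = pi * 111^4 / 64 = 7451810.7 mm^4
L = 4000.0 mm, P = 34000.0 N, E = 200000.0 MPa
delta = P * L^3 / (3 * E * I)
= 34000.0 * 4000.0^3 / (3 * 200000.0 * 7451810.7)
= 486.6826 mm

486.6826 mm


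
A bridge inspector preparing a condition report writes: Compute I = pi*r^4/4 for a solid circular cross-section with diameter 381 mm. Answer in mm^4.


r = d / 2 = 381 / 2 = 190.5 mm
I = pi * r^4 / 4 = pi * 190.5^4 / 4
= 1034355436.5 mm^4

1034355436.5 mm^4


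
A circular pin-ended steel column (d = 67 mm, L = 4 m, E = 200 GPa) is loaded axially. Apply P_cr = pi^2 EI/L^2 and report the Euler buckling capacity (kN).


I = pi * d^4 / 64 = 989165.84 mm^4
L = 4000.0 mm
P_cr = pi^2 * E * I / L^2
= 9.8696 * 200000.0 * 989165.84 / 4000.0^2
= 122033.44 N = 122.0334 kN

122.0334 kN


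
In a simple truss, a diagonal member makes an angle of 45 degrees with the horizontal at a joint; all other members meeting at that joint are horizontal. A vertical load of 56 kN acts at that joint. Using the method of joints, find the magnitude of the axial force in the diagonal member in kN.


At the joint, only the diagonal has a vertical component, so vertical equilibrium gives:
F * sin(45) = 56
F = 56 / sin(45)
= 56 / 0.707107
= 79.2 kN

79.2 kN


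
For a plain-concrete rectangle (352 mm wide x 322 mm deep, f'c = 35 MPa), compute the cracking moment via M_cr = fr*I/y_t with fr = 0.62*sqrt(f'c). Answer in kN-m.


fr = 0.62 * sqrt(35) = 0.62 * 5.9161 = 3.668 MPa
I = 352 * 322^3 / 12 = 979329941.33 mm^4
y_t = 161.0 mm
M_cr = fr * I / y_t = 3.668 * 979329941.33 / 161.0 N-mm
= 22.3115 kN-m

22.3115 kN-m


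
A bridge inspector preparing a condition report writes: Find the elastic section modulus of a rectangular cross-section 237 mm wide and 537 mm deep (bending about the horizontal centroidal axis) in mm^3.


S = b * h^2 / 6
= 237 * 537^2 / 6
= 237 * 288369 / 6
= 11390575.5 mm^3

11390575.5 mm^3


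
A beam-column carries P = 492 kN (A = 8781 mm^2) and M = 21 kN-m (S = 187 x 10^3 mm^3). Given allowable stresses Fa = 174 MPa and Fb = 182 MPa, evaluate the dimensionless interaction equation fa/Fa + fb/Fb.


f_a = P / A = 492000.0 / 8781 = 56.0301 MPa
f_b = M / S = 21000000.0 / 187000.0 = 112.2995 MPa
Ratio = f_a / Fa + f_b / Fb
= 56.0301 / 174 + 112.2995 / 182
= 0.939 (dimensionless)

0.939 (dimensionless)


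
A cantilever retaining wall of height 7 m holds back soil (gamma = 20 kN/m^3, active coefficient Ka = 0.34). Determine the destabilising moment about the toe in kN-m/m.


Pa = 0.5 * Ka * gamma * H^2
= 0.5 * 0.34 * 20 * 7^2
= 166.6 kN/m
Arm = H / 3 = 7 / 3 = 2.3333 m
Mo = Pa * arm = Pa * H / 3 = 166.6 * 7 / 3 = 388.7333 kN-m/m

388.7333 kN-m/m


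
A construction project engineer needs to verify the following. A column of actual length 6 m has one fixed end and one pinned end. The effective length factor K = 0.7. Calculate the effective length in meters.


L_eff = K * L
= 0.7 * 6
= 4.2 m

4.2 m


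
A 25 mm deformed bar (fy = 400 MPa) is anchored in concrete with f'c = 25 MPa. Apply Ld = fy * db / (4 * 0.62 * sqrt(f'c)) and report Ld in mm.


Ld = (fy * db) / (4 * 0.62 * sqrt(f'c))
= (400 * 25) / (4 * 0.62 * sqrt(25))
= 10000 / 12.4
= 806.45 mm

806.45 mm


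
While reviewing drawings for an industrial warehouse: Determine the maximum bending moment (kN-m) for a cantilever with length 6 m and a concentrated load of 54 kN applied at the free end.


For a cantilever with a point load at the free end:
M_max = P * L = 54 * 6 = 324 kN-m

324 kN-m


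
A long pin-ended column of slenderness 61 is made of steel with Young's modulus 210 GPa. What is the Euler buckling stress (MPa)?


sigma_cr = pi^2 * E / lambda^2
= 9.8696 * 210000.0 / 61^2
= 9.8696 * 210000.0 / 3721
= 557.0054 MPa

557.0054 MPa


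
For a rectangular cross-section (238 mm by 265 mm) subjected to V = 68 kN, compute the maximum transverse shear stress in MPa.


A = b * h = 238 * 265 = 63070 mm^2
V = 68 kN = 68000.0 N
tau_max = 1.5 * V / A = 1.5 * 68000.0 / 63070
= 1.6173 MPa

1.6173 MPa


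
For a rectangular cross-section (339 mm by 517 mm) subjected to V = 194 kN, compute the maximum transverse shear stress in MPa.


A = b * h = 339 * 517 = 175263 mm^2
V = 194 kN = 194000.0 N
tau_max = 1.5 * V / A = 1.5 * 194000.0 / 175263
= 1.6604 MPa

1.6604 MPa


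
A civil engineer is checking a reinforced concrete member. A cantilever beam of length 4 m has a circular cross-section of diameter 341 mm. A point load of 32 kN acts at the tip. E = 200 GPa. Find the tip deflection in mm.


I = pi * d^4 / 64 = pi * 341^4 / 64 = 663723836.22 mm^4
L = 4000.0 mm, P = 32000.0 N, E = 200000.0 MPa
delta = P * L^3 / (3 * E * I)
= 32000.0 * 4000.0^3 / (3 * 200000.0 * 663723836.22)
= 5.1427 mm

5.1427 mm


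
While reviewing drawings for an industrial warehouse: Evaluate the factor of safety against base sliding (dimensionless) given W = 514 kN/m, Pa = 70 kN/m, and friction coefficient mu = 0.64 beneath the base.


Resisting force = mu * W = 0.64 * 514 = 328.96 kN/m
FOS = Resisting / Driving = 328.96 / 70
= 4.6994 (dimensionless)

4.6994 (dimensionless)


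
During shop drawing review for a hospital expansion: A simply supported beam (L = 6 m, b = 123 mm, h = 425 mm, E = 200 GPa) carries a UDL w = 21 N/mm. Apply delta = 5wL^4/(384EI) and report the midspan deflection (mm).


I = 123 * 425^3 / 12 = 786847656.25 mm^4
L = 6000.0 mm, w = 21 N/mm, E = 200000.0 MPa
delta = 5 * w * L^4 / (384 * E * I)
= 5 * 21 * 6000.0^4 / (384 * 200000.0 * 786847656.25)
= 2.2519 mm

2.2519 mm


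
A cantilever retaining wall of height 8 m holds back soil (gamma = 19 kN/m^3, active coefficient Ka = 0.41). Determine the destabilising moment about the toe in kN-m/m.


Pa = 0.5 * Ka * gamma * H^2
= 0.5 * 0.41 * 19 * 8^2
= 249.28 kN/m
Arm = H / 3 = 8 / 3 = 2.6667 m
Mo = Pa * arm = Pa * H / 3 = 249.28 * 8 / 3 = 664.7467 kN-m/m

664.7467 kN-m/m


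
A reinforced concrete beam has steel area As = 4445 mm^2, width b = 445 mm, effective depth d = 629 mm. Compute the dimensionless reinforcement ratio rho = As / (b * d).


rho = As / (b * d)
= 4445 / (445 * 629)
= 4445 / 279905
= 0.01588 (dimensionless)

0.01588 (dimensionless)


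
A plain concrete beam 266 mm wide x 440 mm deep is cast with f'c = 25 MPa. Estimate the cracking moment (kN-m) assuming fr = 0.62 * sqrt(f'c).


fr = 0.62 * sqrt(25) = 0.62 * 5.0 = 3.1 MPa
I = 266 * 440^3 / 12 = 1888245333.33 mm^4
y_t = 220.0 mm
M_cr = fr * I / y_t = 3.1 * 1888245333.33 / 220.0 N-mm
= 26.6071 kN-m

26.6071 kN-m


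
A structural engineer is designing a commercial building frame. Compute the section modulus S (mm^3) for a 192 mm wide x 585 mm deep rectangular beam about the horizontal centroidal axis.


S = b * h^2 / 6
= 192 * 585^2 / 6
= 192 * 342225 / 6
= 10951200.0 mm^3

10951200.0 mm^3


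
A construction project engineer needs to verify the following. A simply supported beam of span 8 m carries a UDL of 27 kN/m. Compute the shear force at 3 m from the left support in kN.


R_A = w * L / 2 = 27 * 8 / 2 = 108.0 kN
V(x) = R_A - w * x = 108.0 - 27 * 3
= 27.0 kN

27.0 kN


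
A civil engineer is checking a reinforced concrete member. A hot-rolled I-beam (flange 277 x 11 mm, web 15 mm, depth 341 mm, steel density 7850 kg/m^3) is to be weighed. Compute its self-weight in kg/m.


A_flanges = 2 * 277 * 11 = 6094 mm^2
A_web = (341 - 2 * 11) * 15 = 4785 mm^2
A_total = 6094 + 4785 = 10879 mm^2 = 0.010879 m^2
Weight = rho * A = 7850 * 0.010879 = 85.4001 kg/m

85.4001 kg/m


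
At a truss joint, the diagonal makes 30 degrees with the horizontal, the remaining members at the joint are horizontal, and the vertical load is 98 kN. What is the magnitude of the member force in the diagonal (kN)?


At the joint, only the diagonal has a vertical component, so vertical equilibrium gives:
F * sin(30) = 98
F = 98 / sin(30)
= 98 / 0.5
= 196.0 kN

196.0 kN


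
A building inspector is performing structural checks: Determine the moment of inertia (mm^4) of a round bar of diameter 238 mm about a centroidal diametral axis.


r = d / 2 = 238 / 2 = 119.0 mm
I = pi * r^4 / 4 = pi * 119.0^4 / 4
= 157498973.25 mm^4

157498973.25 mm^4


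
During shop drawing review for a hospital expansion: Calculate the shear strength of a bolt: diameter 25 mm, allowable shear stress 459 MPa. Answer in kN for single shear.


A = pi * d^2 / 4 = pi * 25^2 / 4 = 490.8739 mm^2
V = f_v * A / 1000 = 459 * 490.8739 / 1000
= 225.3111 kN

225.3111 kN


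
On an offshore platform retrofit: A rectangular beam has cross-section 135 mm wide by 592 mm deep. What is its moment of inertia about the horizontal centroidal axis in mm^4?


I = b * h^3 / 12
= 135 * 592^3 / 12
= 135 * 207474688 / 12
= 2334090240.0 mm^4

2334090240.0 mm^4


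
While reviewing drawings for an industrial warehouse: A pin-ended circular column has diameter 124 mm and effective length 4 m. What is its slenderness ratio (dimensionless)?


Radius of gyration r = d / 4 = 124 / 4 = 31.0 mm
L_eff = 4000.0 mm
Slenderness ratio = L / r = 4000.0 / 31.0 = 129.03 (dimensionless)

129.03 (dimensionless)


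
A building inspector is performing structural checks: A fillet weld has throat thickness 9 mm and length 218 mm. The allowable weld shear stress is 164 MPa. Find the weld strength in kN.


Strength = throat * length * allowable stress
= 9 * 218 * 164 N
= 321768 N
= 321.77 kN

321.77 kN


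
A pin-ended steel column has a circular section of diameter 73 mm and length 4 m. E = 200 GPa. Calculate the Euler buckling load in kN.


I = pi * d^4 / 64 = 1393995.4 mm^4
L = 4000.0 mm
P_cr = pi^2 * E * I / L^2
= 9.8696 * 200000.0 * 1393995.4 / 4000.0^2
= 171977.29 N = 171.9773 kN

171.9773 kN


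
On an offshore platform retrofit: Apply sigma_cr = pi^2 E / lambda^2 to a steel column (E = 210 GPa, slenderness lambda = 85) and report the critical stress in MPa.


sigma_cr = pi^2 * E / lambda^2
= 9.8696 * 210000.0 / 85^2
= 9.8696 * 210000.0 / 7225
= 286.8674 MPa

286.8674 MPa


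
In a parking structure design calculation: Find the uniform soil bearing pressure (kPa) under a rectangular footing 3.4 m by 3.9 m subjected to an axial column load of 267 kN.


A = 3.4 * 3.9 = 13.26 m^2
q = P / A = 267 / 13.26
= 20.1357 kPa

20.1357 kPa


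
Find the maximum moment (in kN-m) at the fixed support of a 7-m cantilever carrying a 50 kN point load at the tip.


For a cantilever with a point load at the free end:
M_max = P * L = 50 * 7 = 350 kN-m

350 kN-m


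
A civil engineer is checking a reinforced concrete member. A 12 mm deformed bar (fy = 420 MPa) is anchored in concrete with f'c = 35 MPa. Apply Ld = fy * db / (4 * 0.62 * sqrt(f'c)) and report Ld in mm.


Ld = (fy * db) / (4 * 0.62 * sqrt(f'c))
= (420 * 12) / (4 * 0.62 * sqrt(35))
= 5040 / 14.6719
= 343.51 mm

343.51 mm


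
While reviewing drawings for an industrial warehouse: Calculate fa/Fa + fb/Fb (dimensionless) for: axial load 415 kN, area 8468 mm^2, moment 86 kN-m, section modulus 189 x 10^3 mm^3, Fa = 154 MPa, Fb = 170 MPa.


f_a = P / A = 415000.0 / 8468 = 49.008 MPa
f_b = M / S = 86000000.0 / 189000.0 = 455.0265 MPa
Ratio = f_a / Fa + f_b / Fb
= 49.008 / 154 + 455.0265 / 170
= 2.9949 (dimensionless)

2.9949 (dimensionless)


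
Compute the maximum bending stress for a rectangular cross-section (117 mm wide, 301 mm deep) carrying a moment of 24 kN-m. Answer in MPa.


I = b * h^3 / 12 = 117 * 301^3 / 12 = 265891284.75 mm^4
y = h / 2 = 301 / 2 = 150.5 mm
M = 24 kN-m = 24000000.0 N-mm
sigma = M * y / I = 24000000.0 * 150.5 / 265891284.75
= 13.58 MPa

13.58 MPa


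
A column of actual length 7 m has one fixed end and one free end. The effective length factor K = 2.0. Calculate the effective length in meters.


L_eff = K * L
= 2.0 * 7
= 14.0 m

14.0 m


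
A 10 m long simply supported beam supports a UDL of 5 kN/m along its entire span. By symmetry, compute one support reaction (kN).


Total load = w * L = 5 * 10 = 50 kN
By symmetry, each reaction R = total / 2 = 50 / 2 = 25.0 kN

25.0 kN


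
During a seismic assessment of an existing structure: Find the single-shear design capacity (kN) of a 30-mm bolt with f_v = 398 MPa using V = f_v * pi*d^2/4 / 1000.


A = pi * d^2 / 4 = pi * 30^2 / 4 = 706.8583 mm^2
V = f_v * A / 1000 = 398 * 706.8583 / 1000
= 281.3296 kN

281.3296 kN


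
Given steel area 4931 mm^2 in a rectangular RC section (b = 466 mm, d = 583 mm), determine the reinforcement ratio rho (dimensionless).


rho = As / (b * d)
= 4931 / (466 * 583)
= 4931 / 271678
= 0.01815 (dimensionless)

0.01815 (dimensionless)


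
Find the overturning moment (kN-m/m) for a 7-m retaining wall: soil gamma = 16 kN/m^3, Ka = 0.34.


Pa = 0.5 * Ka * gamma * H^2
= 0.5 * 0.34 * 16 * 7^2
= 133.28 kN/m
Arm = H / 3 = 7 / 3 = 2.3333 m
Mo = Pa * arm = Pa * H / 3 = 133.28 * 7 / 3 = 310.9867 kN-m/m

310.9867 kN-m/m


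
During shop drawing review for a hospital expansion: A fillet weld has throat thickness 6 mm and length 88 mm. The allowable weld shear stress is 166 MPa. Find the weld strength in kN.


Strength = throat * length * allowable stress
= 6 * 88 * 166 N
= 87648 N
= 87.65 kN

87.65 kN


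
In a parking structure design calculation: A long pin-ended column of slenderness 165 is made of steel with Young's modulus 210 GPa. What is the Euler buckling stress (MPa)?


sigma_cr = pi^2 * E / lambda^2
= 9.8696 * 210000.0 / 165^2
= 9.8696 * 210000.0 / 27225
= 76.1292 MPa

76.1292 MPa


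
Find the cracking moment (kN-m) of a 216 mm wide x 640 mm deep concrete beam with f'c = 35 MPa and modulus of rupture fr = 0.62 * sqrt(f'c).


fr = 0.62 * sqrt(35) = 0.62 * 5.9161 = 3.668 MPa
I = 216 * 640^3 / 12 = 4718592000.0 mm^4
y_t = 320.0 mm
M_cr = fr * I / y_t = 3.668 * 4718592000.0 / 320.0 N-mm
= 54.0864 kN-m

54.0864 kN-m


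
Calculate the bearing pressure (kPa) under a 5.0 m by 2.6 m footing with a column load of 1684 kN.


A = 5.0 * 2.6 = 13.0 m^2
q = P / A = 1684 / 13.0
= 129.5385 kPa

129.5385 kPa


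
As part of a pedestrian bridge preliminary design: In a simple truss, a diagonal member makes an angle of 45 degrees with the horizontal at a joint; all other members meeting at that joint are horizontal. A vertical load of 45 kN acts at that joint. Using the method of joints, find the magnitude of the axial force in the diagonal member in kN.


At the joint, only the diagonal has a vertical component, so vertical equilibrium gives:
F * sin(45) = 45
F = 45 / sin(45)
= 45 / 0.707107
= 63.64 kN

63.64 kN


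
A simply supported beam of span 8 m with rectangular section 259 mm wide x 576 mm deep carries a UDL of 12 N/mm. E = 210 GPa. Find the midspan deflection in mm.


I = 259 * 576^3 / 12 = 4124639232.0 mm^4
L = 8000.0 mm, w = 12 N/mm, E = 210000.0 MPa
delta = 5 * w * L^4 / (384 * E * I)
= 5 * 12 * 8000.0^4 / (384 * 210000.0 * 4124639232.0)
= 0.7389 mm

0.7389 mm


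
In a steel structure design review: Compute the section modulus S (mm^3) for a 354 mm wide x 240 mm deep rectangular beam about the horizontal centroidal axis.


S = b * h^2 / 6
= 354 * 240^2 / 6
= 354 * 57600 / 6
= 3398400.0 mm^3

3398400.0 mm^3


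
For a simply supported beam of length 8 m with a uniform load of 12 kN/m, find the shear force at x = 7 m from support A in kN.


R_A = w * L / 2 = 12 * 8 / 2 = 48.0 kN
V(x) = R_A - w * x = 48.0 - 12 * 7
= -36.0 kN

-36.0 kN


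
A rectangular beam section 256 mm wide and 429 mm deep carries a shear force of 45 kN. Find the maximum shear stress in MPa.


A = b * h = 256 * 429 = 109824 mm^2
V = 45 kN = 45000.0 N
tau_max = 1.5 * V / A = 1.5 * 45000.0 / 109824
= 0.6146 MPa

0.6146 MPa


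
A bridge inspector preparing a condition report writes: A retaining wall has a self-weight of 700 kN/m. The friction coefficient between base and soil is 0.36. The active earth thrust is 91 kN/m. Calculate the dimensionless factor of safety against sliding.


Resisting force = mu * W = 0.36 * 700 = 252.0 kN/m
FOS = Resisting / Driving = 252.0 / 91
= 2.7692 (dimensionless)

2.7692 (dimensionless)


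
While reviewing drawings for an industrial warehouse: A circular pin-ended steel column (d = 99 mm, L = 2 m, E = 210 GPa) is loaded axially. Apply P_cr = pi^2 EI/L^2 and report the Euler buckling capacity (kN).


I = pi * d^4 / 64 = 4715314.64 mm^4
L = 2000.0 mm
P_cr = pi^2 * E * I / L^2
= 9.8696 * 210000.0 * 4715314.64 / 2000.0^2
= 2443260.23 N = 2443.2602 kN

2443.2602 kN


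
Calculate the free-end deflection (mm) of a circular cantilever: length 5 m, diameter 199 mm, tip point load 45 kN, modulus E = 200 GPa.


I = pi * d^4 / 64 = pi * 199^4 / 64 = 76980761.76 mm^4
L = 5000.0 mm, P = 45000.0 N, E = 200000.0 MPa
delta = P * L^3 / (3 * E * I)
= 45000.0 * 5000.0^3 / (3 * 200000.0 * 76980761.76)
= 121.7837 mm

121.7837 mm


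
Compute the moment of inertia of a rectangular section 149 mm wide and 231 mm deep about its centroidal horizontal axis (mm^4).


I = b * h^3 / 12
= 149 * 231^3 / 12
= 149 * 12326391 / 12
= 153052688.25 mm^4

153052688.25 mm^4


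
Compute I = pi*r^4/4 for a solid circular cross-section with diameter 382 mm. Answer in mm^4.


r = d / 2 = 382 / 2 = 191.0 mm
I = pi * r^4 / 4 = pi * 191.0^4 / 4
= 1045257639.46 mm^4

1045257639.46 mm^4


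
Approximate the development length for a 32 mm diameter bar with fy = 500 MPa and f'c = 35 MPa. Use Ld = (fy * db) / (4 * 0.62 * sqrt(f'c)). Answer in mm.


Ld = (fy * db) / (4 * 0.62 * sqrt(f'c))
= (500 * 32) / (4 * 0.62 * sqrt(35))
= 16000 / 14.6719
= 1090.52 mm

1090.52 mm


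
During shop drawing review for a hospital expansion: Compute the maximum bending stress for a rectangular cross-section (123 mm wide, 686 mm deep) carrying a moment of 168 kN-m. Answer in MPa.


I = b * h^3 / 12 = 123 * 686^3 / 12 = 3308995774.0 mm^4
y = h / 2 = 686 / 2 = 343.0 mm
M = 168 kN-m = 168000000.0 N-mm
sigma = M * y / I = 168000000.0 * 343.0 / 3308995774.0
= 17.41 MPa

17.41 MPa


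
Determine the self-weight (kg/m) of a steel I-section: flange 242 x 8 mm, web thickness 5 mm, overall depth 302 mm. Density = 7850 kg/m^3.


A_flanges = 2 * 242 * 8 = 3872 mm^2
A_web = (302 - 2 * 8) * 5 = 1430 mm^2
A_total = 3872 + 1430 = 5302 mm^2 = 0.005302 m^2
Weight = rho * A = 7850 * 0.005302 = 41.6207 kg/m

41.6207 kg/m


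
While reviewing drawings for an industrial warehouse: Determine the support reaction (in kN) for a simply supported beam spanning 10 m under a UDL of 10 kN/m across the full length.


Total load = w * L = 10 * 10 = 100 kN
By symmetry, each reaction R = total / 2 = 100 / 2 = 50.0 kN

50.0 kN


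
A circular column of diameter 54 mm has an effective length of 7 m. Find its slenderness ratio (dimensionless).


Radius of gyration r = d / 4 = 54 / 4 = 13.5 mm
L_eff = 7000.0 mm
Slenderness ratio = L / r = 7000.0 / 13.5 = 518.52 (dimensionless)

518.52 (dimensionless)


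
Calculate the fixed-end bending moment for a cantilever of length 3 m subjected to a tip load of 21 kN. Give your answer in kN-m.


For a cantilever with a point load at the free end:
M_max = P * L = 21 * 3 = 63 kN-m

63 kN-m


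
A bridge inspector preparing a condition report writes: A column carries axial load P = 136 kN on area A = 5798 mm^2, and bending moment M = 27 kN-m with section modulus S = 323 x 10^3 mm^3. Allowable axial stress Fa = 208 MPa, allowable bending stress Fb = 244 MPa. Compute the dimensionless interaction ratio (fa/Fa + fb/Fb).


f_a = P / A = 136000.0 / 5798 = 23.4564 MPa
f_b = M / S = 27000000.0 / 323000.0 = 83.5913 MPa
Ratio = f_a / Fa + f_b / Fb
= 23.4564 / 208 + 83.5913 / 244
= 0.4554 (dimensionless)

0.4554 (dimensionless)


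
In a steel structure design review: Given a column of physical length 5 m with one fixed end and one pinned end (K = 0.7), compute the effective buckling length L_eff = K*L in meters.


L_eff = K * L
= 0.7 * 5
= 3.5 m

3.5 m


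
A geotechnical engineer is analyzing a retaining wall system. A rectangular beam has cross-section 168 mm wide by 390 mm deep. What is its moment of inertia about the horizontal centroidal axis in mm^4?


I = b * h^3 / 12
= 168 * 390^3 / 12
= 168 * 59319000 / 12
= 830466000.0 mm^4

830466000.0 mm^4


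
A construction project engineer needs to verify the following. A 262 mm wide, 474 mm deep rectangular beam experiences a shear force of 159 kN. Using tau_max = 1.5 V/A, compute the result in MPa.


A = b * h = 262 * 474 = 124188 mm^2
V = 159 kN = 159000.0 N
tau_max = 1.5 * V / A = 1.5 * 159000.0 / 124188
= 1.9205 MPa

1.9205 MPa


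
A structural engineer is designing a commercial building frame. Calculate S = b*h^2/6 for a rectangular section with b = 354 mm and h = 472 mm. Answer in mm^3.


S = b * h^2 / 6
= 354 * 472^2 / 6
= 354 * 222784 / 6
= 13144256.0 mm^3

13144256.0 mm^3


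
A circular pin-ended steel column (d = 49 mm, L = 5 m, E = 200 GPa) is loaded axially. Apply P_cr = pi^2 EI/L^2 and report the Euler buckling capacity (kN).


I = pi * d^4 / 64 = 282979.01 mm^4
L = 5000.0 mm
P_cr = pi^2 * E * I / L^2
= 9.8696 * 200000.0 * 282979.01 / 5000.0^2
= 22343.13 N = 22.3431 kN

22.3431 kN


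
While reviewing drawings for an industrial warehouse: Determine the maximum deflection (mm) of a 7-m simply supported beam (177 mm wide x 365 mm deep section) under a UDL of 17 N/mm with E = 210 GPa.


I = 177 * 365^3 / 12 = 717250093.75 mm^4
L = 7000.0 mm, w = 17 N/mm, E = 210000.0 MPa
delta = 5 * w * L^4 / (384 * E * I)
= 5 * 17 * 7000.0^4 / (384 * 210000.0 * 717250093.75)
= 3.5285 mm

3.5285 mm


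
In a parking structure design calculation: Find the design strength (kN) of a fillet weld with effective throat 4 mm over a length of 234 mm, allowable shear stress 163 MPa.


Strength = throat * length * allowable stress
= 4 * 234 * 163 N
= 152568 N
= 152.57 kN

152.57 kN


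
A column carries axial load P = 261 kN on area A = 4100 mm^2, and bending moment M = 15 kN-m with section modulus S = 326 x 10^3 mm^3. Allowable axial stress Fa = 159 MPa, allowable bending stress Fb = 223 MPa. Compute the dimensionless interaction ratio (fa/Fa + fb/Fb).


f_a = P / A = 261000.0 / 4100 = 63.6585 MPa
f_b = M / S = 15000000.0 / 326000.0 = 46.0123 MPa
Ratio = f_a / Fa + f_b / Fb
= 63.6585 / 159 + 46.0123 / 223
= 0.6067 (dimensionless)

0.6067 (dimensionless)


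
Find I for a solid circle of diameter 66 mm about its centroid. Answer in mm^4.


r = d / 2 = 66 / 2 = 33.0 mm
I = pi * r^4 / 4 = pi * 33.0^4 / 4
= 931420.18 mm^4

931420.18 mm^4


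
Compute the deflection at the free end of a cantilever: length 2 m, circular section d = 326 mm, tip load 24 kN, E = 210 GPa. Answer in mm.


I = pi * d^4 / 64 = pi * 326^4 / 64 = 554421800.61 mm^4
L = 2000.0 mm, P = 24000.0 N, E = 210000.0 MPa
delta = P * L^3 / (3 * E * I)
= 24000.0 * 2000.0^3 / (3 * 210000.0 * 554421800.61)
= 0.5497 mm

0.5497 mm


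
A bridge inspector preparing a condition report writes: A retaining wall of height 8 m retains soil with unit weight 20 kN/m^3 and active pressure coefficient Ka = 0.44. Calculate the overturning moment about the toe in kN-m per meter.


Pa = 0.5 * Ka * gamma * H^2
= 0.5 * 0.44 * 20 * 8^2
= 281.6 kN/m
Arm = H / 3 = 8 / 3 = 2.6667 m
Mo = Pa * arm = Pa * H / 3 = 281.6 * 8 / 3 = 750.9333 kN-m/m

750.9333 kN-m/m


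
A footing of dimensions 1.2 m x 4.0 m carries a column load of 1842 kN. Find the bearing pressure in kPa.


A = 1.2 * 4.0 = 4.8 m^2
q = P / A = 1842 / 4.8
= 383.75 kPa

383.75 kPa


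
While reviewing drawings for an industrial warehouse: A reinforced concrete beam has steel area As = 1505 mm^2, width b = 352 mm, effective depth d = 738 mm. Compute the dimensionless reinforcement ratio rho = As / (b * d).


rho = As / (b * d)
= 1505 / (352 * 738)
= 1505 / 259776
= 0.005793 (dimensionless)

0.005793 (dimensionless)


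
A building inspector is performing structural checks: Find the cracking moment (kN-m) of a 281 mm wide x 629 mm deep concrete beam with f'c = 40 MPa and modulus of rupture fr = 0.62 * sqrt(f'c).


fr = 0.62 * sqrt(40) = 0.62 * 6.3246 = 3.9212 MPa
I = 281 * 629^3 / 12 = 5827429259.08 mm^4
y_t = 314.5 mm
M_cr = fr * I / y_t = 3.9212 * 5827429259.08 / 314.5 N-mm
= 72.6571 kN-m

72.6571 kN-m


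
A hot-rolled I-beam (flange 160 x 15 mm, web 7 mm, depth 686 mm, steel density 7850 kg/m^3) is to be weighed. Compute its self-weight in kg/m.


A_flanges = 2 * 160 * 15 = 4800 mm^2
A_web = (686 - 2 * 15) * 7 = 4592 mm^2
A_total = 4800 + 4592 = 9392 mm^2 = 0.009392 m^2
Weight = rho * A = 7850 * 0.009392 = 73.7272 kg/m

73.7272 kg/m


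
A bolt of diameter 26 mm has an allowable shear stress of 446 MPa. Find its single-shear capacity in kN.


A = pi * d^2 / 4 = pi * 26^2 / 4 = 530.9292 mm^2
V = f_v * A / 1000 = 446 * 530.9292 / 1000
= 236.7944 kN

236.7944 kN


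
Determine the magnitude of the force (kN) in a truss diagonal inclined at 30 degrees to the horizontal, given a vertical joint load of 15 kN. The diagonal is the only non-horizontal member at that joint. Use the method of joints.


At the joint, only the diagonal has a vertical component, so vertical equilibrium gives:
F * sin(30) = 15
F = 15 / sin(30)
= 15 / 0.5
= 30.0 kN

30.0 kN


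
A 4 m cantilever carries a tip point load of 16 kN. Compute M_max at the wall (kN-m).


For a cantilever with a point load at the free end:
M_max = P * L = 16 * 4 = 64 kN-m

64 kN-m


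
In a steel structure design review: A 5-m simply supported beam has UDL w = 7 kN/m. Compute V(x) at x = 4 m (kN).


R_A = w * L / 2 = 7 * 5 / 2 = 17.5 kN
V(x) = R_A - w * x = 17.5 - 7 * 4
= -10.5 kN

-10.5 kN


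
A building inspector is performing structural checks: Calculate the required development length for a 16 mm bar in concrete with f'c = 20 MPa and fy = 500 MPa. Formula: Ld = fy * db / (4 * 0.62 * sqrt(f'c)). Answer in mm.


Ld = (fy * db) / (4 * 0.62 * sqrt(f'c))
= (500 * 16) / (4 * 0.62 * sqrt(20))
= 8000 / 11.0909
= 721.31 mm

721.31 mm


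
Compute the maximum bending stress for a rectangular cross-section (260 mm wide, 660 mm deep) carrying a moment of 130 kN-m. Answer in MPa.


I = b * h^3 / 12 = 260 * 660^3 / 12 = 6229080000.0 mm^4
y = h / 2 = 660 / 2 = 330.0 mm
M = 130 kN-m = 130000000.0 N-mm
sigma = M * y / I = 130000000.0 * 330.0 / 6229080000.0
= 6.89 MPa

6.89 MPa


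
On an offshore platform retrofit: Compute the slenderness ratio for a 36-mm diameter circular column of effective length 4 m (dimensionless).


Radius of gyration r = d / 4 = 36 / 4 = 9.0 mm
L_eff = 4000.0 mm
Slenderness ratio = L / r = 4000.0 / 9.0 = 444.44 (dimensionless)

444.44 (dimensionless)


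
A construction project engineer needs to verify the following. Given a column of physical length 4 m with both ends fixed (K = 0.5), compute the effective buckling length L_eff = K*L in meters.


L_eff = K * L
= 0.5 * 4
= 2.0 m

2.0 m


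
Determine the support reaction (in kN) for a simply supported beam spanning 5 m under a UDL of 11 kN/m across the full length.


Total load = w * L = 11 * 5 = 55 kN
By symmetry, each reaction R = total / 2 = 55 / 2 = 27.5 kN

27.5 kN


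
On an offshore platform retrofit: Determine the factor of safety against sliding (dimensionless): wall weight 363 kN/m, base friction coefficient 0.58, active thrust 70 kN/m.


Resisting force = mu * W = 0.58 * 363 = 210.54 kN/m
FOS = Resisting / Driving = 210.54 / 70
= 3.0077 (dimensionless)

3.0077 (dimensionless)


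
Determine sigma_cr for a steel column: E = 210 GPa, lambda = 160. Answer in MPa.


sigma_cr = pi^2 * E / lambda^2
= 9.8696 * 210000.0 / 160^2
= 9.8696 * 210000.0 / 25600
= 80.9616 MPa

80.9616 MPa


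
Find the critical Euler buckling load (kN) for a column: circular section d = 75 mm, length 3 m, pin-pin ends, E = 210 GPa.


I = pi * d^4 / 64 = 1553155.55 mm^4
L = 3000.0 mm
P_cr = pi^2 * E * I / L^2
= 9.8696 * 210000.0 * 1553155.55 / 3000.0^2
= 357677.39 N = 357.6774 kN

357.6774 kN


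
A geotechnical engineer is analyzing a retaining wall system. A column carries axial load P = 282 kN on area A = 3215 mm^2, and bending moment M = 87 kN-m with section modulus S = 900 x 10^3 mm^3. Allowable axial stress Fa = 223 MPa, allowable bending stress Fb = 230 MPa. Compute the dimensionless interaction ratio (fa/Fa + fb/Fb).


f_a = P / A = 282000.0 / 3215 = 87.7138 MPa
f_b = M / S = 87000000.0 / 900000.0 = 96.6667 MPa
Ratio = f_a / Fa + f_b / Fb
= 87.7138 / 223 + 96.6667 / 230
= 0.8136 (dimensionless)

0.8136 (dimensionless)


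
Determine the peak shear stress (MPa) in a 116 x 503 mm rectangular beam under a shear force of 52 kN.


A = b * h = 116 * 503 = 58348 mm^2
V = 52 kN = 52000.0 N
tau_max = 1.5 * V / A = 1.5 * 52000.0 / 58348
= 1.3368 MPa

1.3368 MPa
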